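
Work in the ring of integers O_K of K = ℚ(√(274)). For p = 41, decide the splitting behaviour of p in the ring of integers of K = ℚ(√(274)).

p is inert

274 mod 4 = 2, hence disc K = 4·274 = 1096 and O_K = ℤ[√274].
disc(K) = 1096 is not divisible by 41; 41 is unramified.
Legendre symbol by Euler's criterion: (274/41) ≡ 274^20 ≡ 40 (mod 41), i.e. (274/41) = -1.
d is a non-residue mod p, hence 41 remains inert in O_K.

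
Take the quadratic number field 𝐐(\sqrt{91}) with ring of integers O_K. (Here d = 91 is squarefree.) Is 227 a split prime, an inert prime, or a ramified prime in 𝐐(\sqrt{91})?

91 mod 4 = 3, hence disc K = 4·91 = 364 and O_K = ℤ[√91].
Since gcd(227, 364) = 1 the prime 227 does not ramify.
Legendre symbol by Euler's criterion: (91/227) ≡ 91^113 ≡ 226 (mod 227), i.e. (91/227) = -1.
(91/227) = -1, so 227 is inert.

inert — (227) stays prime in O_K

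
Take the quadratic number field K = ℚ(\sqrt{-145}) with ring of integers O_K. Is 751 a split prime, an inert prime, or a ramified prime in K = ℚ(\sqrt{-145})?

split

-145 mod 4 = 3, hence disc K = 4·(-145) = -580 and O_K = ℤ[√-145].
disc(K) = -580 is not divisible by 751; 751 is unramified.
Euler's criterion: (-145)^375 mod 751 = 1. Thus (-145|751) = 1.
d is a quadratic residue mod p, hence 751 splits in O_K.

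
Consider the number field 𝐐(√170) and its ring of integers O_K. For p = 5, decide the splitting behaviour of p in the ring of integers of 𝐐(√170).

d = 170 ≡ 2 (mod 4), so O_K = ℤ[√170] and disc(K) = 4d = 680.
disc(K) = 680 = 5·136, so p = 5 is ramified.

5 is ramified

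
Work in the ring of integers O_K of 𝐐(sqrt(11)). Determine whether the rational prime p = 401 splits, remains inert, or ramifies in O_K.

split

Since 11 ≢ 1 mod 4, the ring of integers is ℤ[√11] with discriminant 4·11 = 44.
401 ∤ 44, so 401 is unramified.
Euler's criterion: 11^200 mod 401 = 1. Thus (11|401) = 1.
d is a quadratic residue mod p, hence 401 splits in O_K.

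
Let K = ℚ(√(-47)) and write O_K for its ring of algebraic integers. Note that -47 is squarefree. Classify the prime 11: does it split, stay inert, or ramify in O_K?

-47 mod 4 = 1, hence disc K = -47 and O_K = ℤ[(1+√-47)/2].
11 ∤ -47, so 11 is unramified.
(-47/11) = 8^5 mod 11 = 10, giving Legendre symbol -1.
d is a non-residue mod p, hence 11 remains inert in O_K.

remains prime (inert)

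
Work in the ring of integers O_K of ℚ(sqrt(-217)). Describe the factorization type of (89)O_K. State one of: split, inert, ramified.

d = -217 ≡ 3 (mod 4), so O_K = ℤ[√-217] and disc(K) = 4d = -868.
disc(K) = -868 is not divisible by 89; 89 is unramified.
Compute (-217/89) via Euler: 50^((89-1)/2) mod 89 = 1, so (-217/89) = 1.
d is a quadratic residue mod p, hence 89 splits in O_K.

p splits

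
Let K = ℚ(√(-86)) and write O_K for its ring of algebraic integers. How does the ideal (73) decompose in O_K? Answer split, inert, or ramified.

d = -86 ≡ 2 (mod 4), so O_K = ℤ[√-86] and disc(K) = 4d = -344.
73 ∤ -344, so 73 is unramified.
Compute (-86/73) via Euler: 60^((73-1)/2) mod 73 = 72, so (-86/73) = -1.
Legendre symbol -1 ⇒ 73 is inert.

p is inert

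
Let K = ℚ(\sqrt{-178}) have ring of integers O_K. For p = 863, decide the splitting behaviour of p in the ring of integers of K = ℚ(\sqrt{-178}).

-178 mod 4 = 2, hence disc K = 4·(-178) = -712 and O_K = ℤ[√-178].
disc(K) = -712 is not divisible by 863; 863 is unramified.
Compute (-178/863) via Euler: 685^((863-1)/2) mod 863 = 1, so (-178/863) = 1.
(-178/863) = 1, so 863 splits.

splits completely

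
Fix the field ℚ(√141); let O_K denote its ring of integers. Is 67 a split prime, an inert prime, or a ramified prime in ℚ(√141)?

remains prime (inert)

141 mod 4 = 1, hence disc K = 141 and O_K = ℤ[(1+√141)/2].
67 ∤ 141, so 67 is unramified.
Euler's criterion: 141^33 mod 67 = 66. Thus (141|67) = -1.
d is a non-residue mod p, hence 67 remains inert in O_K.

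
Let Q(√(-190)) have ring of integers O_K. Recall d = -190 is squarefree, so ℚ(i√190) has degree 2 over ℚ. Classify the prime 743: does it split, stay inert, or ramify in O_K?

-190 mod 4 = 2, hence disc K = 4·(-190) = -760 and O_K = ℤ[√-190].
Since gcd(743, -760) = 1 the prime 743 does not ramify.
Legendre symbol by Euler's criterion: (-190/743) ≡ (-190)^371 ≡ 1 (mod 743), i.e. (-190/743) = 1.
d is a quadratic residue mod p, hence 743 splits in O_K.

split — (743) = 𝔭₁𝔭₂ with 𝔭₁ ≠ 𝔭₂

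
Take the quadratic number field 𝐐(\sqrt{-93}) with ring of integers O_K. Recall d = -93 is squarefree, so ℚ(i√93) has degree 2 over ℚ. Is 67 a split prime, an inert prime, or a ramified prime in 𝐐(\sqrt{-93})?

inert

Since -93 ≢ 1 mod 4, the ring of integers is ℤ[√-93] with discriminant 4·(-93) = -372.
Since gcd(67, -372) = 1 the prime 67 does not ramify.
(-93/67) = 41^33 mod 67 = 66, giving Legendre symbol -1.
d is a non-residue mod p, hence 67 remains inert in O_K.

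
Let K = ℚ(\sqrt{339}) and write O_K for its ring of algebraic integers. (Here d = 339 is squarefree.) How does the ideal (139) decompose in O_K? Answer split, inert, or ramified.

339 mod 4 = 3, hence disc K = 4·339 = 1356 and O_K = ℤ[√339].
Since gcd(139, 1356) = 1 the prime 139 does not ramify.
Euler's criterion: 339^69 mod 139 = 138. Thus (339|139) = -1.
(339/139) = -1, so 139 is inert.

inert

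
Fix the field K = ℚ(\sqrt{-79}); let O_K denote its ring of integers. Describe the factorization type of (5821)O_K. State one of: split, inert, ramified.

-79 mod 4 = 1, hence disc K = -79 and O_K = ℤ[(1+√-79)/2].
disc(K) = -79 is not divisible by 5821; 5821 is unramified.
(-79/5821) = 5742^2910 mod 5821 = 5820, giving Legendre symbol -1.
Legendre symbol -1 ⇒ 5821 is inert.

inert — (5821) stays prime in O_K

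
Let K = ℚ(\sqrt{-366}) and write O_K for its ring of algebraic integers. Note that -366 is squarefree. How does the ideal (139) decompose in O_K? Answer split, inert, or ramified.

split — (139) = 𝔭₁𝔭₂ with 𝔭₁ ≠ 𝔭₂

-366 mod 4 = 2, hence disc K = 4·(-366) = -1464 and O_K = ℤ[√-366].
disc(K) = -1464 is not divisible by 139; 139 is unramified.
Euler's criterion: (-366)^69 mod 139 = 1. Thus (-366|139) = 1.
(-366/139) = 1, so 139 splits.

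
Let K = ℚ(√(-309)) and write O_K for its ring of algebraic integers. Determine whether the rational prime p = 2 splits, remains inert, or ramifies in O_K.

Since -309 ≢ 1 mod 4, the ring of integers is ℤ[√-309] with discriminant 4·(-309) = -1236.
disc(K) = -1236 = 2·(-618), so p = 2 is ramified.

ramified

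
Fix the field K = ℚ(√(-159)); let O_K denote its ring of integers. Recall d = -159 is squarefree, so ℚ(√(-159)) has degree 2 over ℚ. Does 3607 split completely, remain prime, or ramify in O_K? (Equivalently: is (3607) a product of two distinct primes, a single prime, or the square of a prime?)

-159 mod 4 = 1, hence disc K = -159 and O_K = ℤ[(1+√-159)/2].
disc(K) = -159 is not divisible by 3607; 3607 is unramified.
Compute (-159/3607) via Euler: 3448^((3607-1)/2) mod 3607 = 3606, so (-159/3607) = -1.
Legendre symbol -1 ⇒ 3607 is inert.

3607 remains inert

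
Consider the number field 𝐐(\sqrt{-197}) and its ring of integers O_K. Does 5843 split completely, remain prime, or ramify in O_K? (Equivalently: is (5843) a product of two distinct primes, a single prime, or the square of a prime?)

-197 mod 4 = 3, hence disc K = 4·(-197) = -788 and O_K = ℤ[√-197].
5843 ∤ -788, so 5843 is unramified.
(-197/5843) = 5646^2921 mod 5843 = 1, giving Legendre symbol 1.
Legendre symbol 1 ⇒ 5843 is split.

5843 splits in O_K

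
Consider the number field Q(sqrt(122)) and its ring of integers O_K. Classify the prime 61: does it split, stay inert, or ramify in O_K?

122 mod 4 = 2, hence disc K = 4·122 = 488 and O_K = ℤ[√122].
disc(K) = 488 = 61·8, so p = 61 is ramified.

p ramifies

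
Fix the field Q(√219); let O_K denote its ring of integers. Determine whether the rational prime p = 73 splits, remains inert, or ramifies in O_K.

d = 219 ≡ 3 (mod 4), so O_K = ℤ[√219] and disc(K) = 4d = 876.
73 divides disc(K) = 876, so 73 ramifies.

ramifies in O_K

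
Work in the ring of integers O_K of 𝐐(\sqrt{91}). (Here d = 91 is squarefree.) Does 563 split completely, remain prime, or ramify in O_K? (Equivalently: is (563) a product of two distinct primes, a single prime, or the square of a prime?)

p splits

91 mod 4 = 3, hence disc K = 4·91 = 364 and O_K = ℤ[√91].
Since gcd(563, 364) = 1 the prime 563 does not ramify.
(91/563) = 91^281 mod 563 = 1, giving Legendre symbol 1.
d is a quadratic residue mod p, hence 563 splits in O_K.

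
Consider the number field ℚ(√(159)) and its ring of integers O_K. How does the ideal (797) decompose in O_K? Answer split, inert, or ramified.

d = 159 ≡ 3 (mod 4), so O_K = ℤ[√159] and disc(K) = 4d = 636.
797 ∤ 636, so 797 is unramified.
(159/797) = 159^398 mod 797 = 1, giving Legendre symbol 1.
Legendre symbol 1 ⇒ 797 is split.

split — (797) = 𝔭₁𝔭₂ with 𝔭₁ ≠ 𝔭₂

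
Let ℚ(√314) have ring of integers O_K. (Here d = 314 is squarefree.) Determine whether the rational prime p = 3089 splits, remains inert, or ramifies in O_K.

splits completely

d = 314 ≡ 2 (mod 4), so O_K = ℤ[√314] and disc(K) = 4d = 1256.
Since gcd(3089, 1256) = 1 the prime 3089 does not ramify.
Legendre symbol by Euler's criterion: (314/3089) ≡ 314^1544 ≡ 1 (mod 3089), i.e. (314/3089) = 1.
(314/3089) = 1, so 3089 splits.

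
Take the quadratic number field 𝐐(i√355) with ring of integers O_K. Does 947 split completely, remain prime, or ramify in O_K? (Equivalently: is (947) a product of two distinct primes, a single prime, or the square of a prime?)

-355 mod 4 = 1, hence disc K = -355 and O_K = ℤ[(1+√-355)/2].
947 ∤ -355, so 947 is unramified.
Euler's criterion: (-355)^473 mod 947 = 946. Thus (-355|947) = -1.
Legendre symbol -1 ⇒ 947 is inert.

inert — (947) stays prime in O_K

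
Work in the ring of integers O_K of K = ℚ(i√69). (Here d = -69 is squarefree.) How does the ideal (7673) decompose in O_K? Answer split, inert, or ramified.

Since -69 ≢ 1 mod 4, the ring of integers is ℤ[√-69] with discriminant 4·(-69) = -276.
Since gcd(7673, -276) = 1 the prime 7673 does not ramify.
Legendre symbol by Euler's criterion: (-69/7673) ≡ (-69)^3836 ≡ 1 (mod 7673), i.e. (-69/7673) = 1.
Legendre symbol 1 ⇒ 7673 is split.

7673 splits in O_K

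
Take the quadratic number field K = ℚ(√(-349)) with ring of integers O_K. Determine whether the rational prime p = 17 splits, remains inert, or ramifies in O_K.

Since -349 ≢ 1 mod 4, the ring of integers is ℤ[√-349] with discriminant 4·(-349) = -1396.
Since gcd(17, -1396) = 1 the prime 17 does not ramify.
Legendre symbol by Euler's criterion: (-349/17) ≡ (-349)^8 ≡ 1 (mod 17), i.e. (-349/17) = 1.
(-349/17) = 1, so 17 splits.

p splits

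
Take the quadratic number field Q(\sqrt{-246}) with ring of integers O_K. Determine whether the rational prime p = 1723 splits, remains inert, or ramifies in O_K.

inert — (1723) stays prime in O_K

Since -246 ≢ 1 mod 4, the ring of integers is ℤ[√-246] with discriminant 4·(-246) = -984.
disc(K) = -984 is not divisible by 1723; 1723 is unramified.
Euler's criterion: (-246)^861 mod 1723 = 1722. Thus (-246|1723) = -1.
d is a non-residue mod p, hence 1723 remains inert in O_K.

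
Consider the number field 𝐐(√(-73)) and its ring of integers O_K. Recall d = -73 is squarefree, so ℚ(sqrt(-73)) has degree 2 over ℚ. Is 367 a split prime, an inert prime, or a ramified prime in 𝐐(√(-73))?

inert

d = -73 ≡ 3 (mod 4), so O_K = ℤ[√-73] and disc(K) = 4d = -292.
367 ∤ -292, so 367 is unramified.
Compute (-73/367) via Euler: 294^((367-1)/2) mod 367 = 366, so (-73/367) = -1.
(-73/367) = -1, so 367 is inert.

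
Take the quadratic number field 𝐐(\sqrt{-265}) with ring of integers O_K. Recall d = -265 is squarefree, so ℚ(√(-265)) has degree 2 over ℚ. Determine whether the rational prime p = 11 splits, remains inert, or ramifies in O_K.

d = -265 ≡ 3 (mod 4), so O_K = ℤ[√-265] and disc(K) = 4d = -1060.
11 ∤ -1060, so 11 is unramified.
Legendre symbol by Euler's criterion: (-265/11) ≡ (-265)^5 ≡ 10 (mod 11), i.e. (-265/11) = -1.
(-265/11) = -1, so 11 is inert.

inert — (11) stays prime in O_K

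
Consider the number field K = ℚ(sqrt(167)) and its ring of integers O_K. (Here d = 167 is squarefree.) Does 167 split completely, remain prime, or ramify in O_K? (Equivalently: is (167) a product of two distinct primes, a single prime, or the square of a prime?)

Since 167 ≢ 1 mod 4, the ring of integers is ℤ[√167] with discriminant 4·167 = 668.
167 divides disc(K) = 668, so 167 ramifies.

167 is ramified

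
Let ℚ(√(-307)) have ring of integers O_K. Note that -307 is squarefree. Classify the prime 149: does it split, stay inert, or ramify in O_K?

split

-307 mod 4 = 1, hence disc K = -307 and O_K = ℤ[(1+√-307)/2].
Since gcd(149, -307) = 1 the prime 149 does not ramify.
(-307/149) = 140^74 mod 149 = 1, giving Legendre symbol 1.
(-307/149) = 1, so 149 splits.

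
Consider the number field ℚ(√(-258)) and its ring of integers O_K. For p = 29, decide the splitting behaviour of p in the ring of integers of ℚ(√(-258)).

Since -258 ≢ 1 mod 4, the ring of integers is ℤ[√-258] with discriminant 4·(-258) = -1032.
disc(K) = -1032 is not divisible by 29; 29 is unramified.
(-258/29) = 3^14 mod 29 = 28, giving Legendre symbol -1.
(-258/29) = -1, so 29 is inert.

inert — (29) stays prime in O_K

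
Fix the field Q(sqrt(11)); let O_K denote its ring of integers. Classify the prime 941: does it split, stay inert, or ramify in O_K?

p is inert

Since 11 ≢ 1 mod 4, the ring of integers is ℤ[√11] with discriminant 4·11 = 44.
disc(K) = 44 is not divisible by 941; 941 is unramified.
(11/941) = 11^470 mod 941 = 940, giving Legendre symbol -1.
(11/941) = -1, so 941 is inert.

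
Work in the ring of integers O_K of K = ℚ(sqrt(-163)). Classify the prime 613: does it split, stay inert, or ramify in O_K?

Since -163 ≡ 1 mod 4, the ring of integers is ℤ[(1+√-163)/2] with discriminant -163.
Since gcd(613, -163) = 1 the prime 613 does not ramify.
Euler's criterion: (-163)^306 mod 613 = 612. Thus (-163|613) = -1.
(-163/613) = -1, so 613 is inert.

613 remains inert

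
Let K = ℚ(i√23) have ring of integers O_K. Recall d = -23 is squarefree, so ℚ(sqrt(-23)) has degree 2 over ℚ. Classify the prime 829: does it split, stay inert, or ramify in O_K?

Since -23 ≡ 1 mod 4, the ring of integers is ℤ[(1+√-23)/2] with discriminant -23.
829 ∤ -23, so 829 is unramified.
(-23/829) = 806^414 mod 829 = 1, giving Legendre symbol 1.
(-23/829) = 1, so 829 splits.

split — (829) = 𝔭₁𝔭₂ with 𝔭₁ ≠ 𝔭₂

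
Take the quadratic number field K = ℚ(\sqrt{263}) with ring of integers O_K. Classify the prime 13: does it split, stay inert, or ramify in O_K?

split

Since 263 ≢ 1 mod 4, the ring of integers is ℤ[√263] with discriminant 4·263 = 1052.
13 ∤ 1052, so 13 is unramified.
Compute (263/13) via Euler: 3^((13-1)/2) mod 13 = 1, so (263/13) = 1.
d is a quadratic residue mod p, hence 13 splits in O_K.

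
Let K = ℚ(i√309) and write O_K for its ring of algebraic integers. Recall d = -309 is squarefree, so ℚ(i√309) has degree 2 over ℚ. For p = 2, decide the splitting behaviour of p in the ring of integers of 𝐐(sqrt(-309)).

p ramifies

d = -309 ≡ 3 (mod 4), so O_K = ℤ[√-309] and disc(K) = 4d = -1236.
2 divides disc(K) = -1236, so 2 ramifies.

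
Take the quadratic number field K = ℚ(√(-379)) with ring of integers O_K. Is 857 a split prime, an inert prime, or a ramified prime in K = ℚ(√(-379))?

remains prime (inert)

d = -379 ≡ 1 (mod 4), so O_K = ℤ[(1+√-379)/2] and disc(K) = d = -379.
Since gcd(857, -379) = 1 the prime 857 does not ramify.
(-379/857) = 478^428 mod 857 = 856, giving Legendre symbol -1.
d is a non-residue mod p, hence 857 remains inert in O_K.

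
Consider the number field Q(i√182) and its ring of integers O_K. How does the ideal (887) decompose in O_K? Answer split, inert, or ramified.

-182 mod 4 = 2, hence disc K = 4·(-182) = -728 and O_K = ℤ[√-182].
Since gcd(887, -728) = 1 the prime 887 does not ramify.
Legendre symbol by Euler's criterion: (-182/887) ≡ (-182)^443 ≡ 886 (mod 887), i.e. (-182/887) = -1.
Legendre symbol -1 ⇒ 887 is inert.

inert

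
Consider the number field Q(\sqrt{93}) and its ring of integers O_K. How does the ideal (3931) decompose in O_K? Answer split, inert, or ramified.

93 mod 4 = 1, hence disc K = 93 and O_K = ℤ[(1+√93)/2].
Since gcd(3931, 93) = 1 the prime 3931 does not ramify.
(93/3931) = 93^1965 mod 3931 = 1, giving Legendre symbol 1.
(93/3931) = 1, so 3931 splits.

p splits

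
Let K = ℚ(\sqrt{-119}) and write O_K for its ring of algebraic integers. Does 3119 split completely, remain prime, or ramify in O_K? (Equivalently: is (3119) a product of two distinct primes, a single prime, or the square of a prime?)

Since -119 ≡ 1 mod 4, the ring of integers is ℤ[(1+√-119)/2] with discriminant -119.
3119 ∤ -119, so 3119 is unramified.
Euler's criterion: (-119)^1559 mod 3119 = 1. Thus (-119|3119) = 1.
(-119/3119) = 1, so 3119 splits.

split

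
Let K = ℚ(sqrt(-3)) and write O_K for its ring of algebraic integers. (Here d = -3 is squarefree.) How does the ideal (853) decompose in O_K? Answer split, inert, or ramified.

p splits

d = -3 ≡ 1 (mod 4), so O_K = ℤ[(1+√-3)/2] and disc(K) = d = -3.
disc(K) = -3 is not divisible by 853; 853 is unramified.
Legendre symbol by Euler's criterion: (-3/853) ≡ (-3)^426 ≡ 1 (mod 853), i.e. (-3/853) = 1.
d is a quadratic residue mod p, hence 853 splits in O_K.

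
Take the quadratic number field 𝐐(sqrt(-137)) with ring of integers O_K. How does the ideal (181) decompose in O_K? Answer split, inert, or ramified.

d = -137 ≡ 3 (mod 4), so O_K = ℤ[√-137] and disc(K) = 4d = -548.
Since gcd(181, -548) = 1 the prime 181 does not ramify.
Legendre symbol by Euler's criterion: (-137/181) ≡ (-137)^90 ≡ 1 (mod 181), i.e. (-137/181) = 1.
(-137/181) = 1, so 181 splits.

split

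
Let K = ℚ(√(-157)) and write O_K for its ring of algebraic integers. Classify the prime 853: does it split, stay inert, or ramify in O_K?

d = -157 ≡ 3 (mod 4), so O_K = ℤ[√-157] and disc(K) = 4d = -628.
853 ∤ -628, so 853 is unramified.
Compute (-157/853) via Euler: 696^((853-1)/2) mod 853 = 1, so (-157/853) = 1.
(-157/853) = 1, so 853 splits.

853 splits in O_K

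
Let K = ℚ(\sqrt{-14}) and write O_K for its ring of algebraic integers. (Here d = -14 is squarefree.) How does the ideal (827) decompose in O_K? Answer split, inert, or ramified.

-14 mod 4 = 2, hence disc K = 4·(-14) = -56 and O_K = ℤ[√-14].
827 ∤ -56, so 827 is unramified.
Euler's criterion: (-14)^413 mod 827 = 826. Thus (-14|827) = -1.
Legendre symbol -1 ⇒ 827 is inert.

remains prime (inert)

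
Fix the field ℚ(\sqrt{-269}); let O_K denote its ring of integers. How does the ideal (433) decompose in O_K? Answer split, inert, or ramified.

split — (433) = 𝔭₁𝔭₂ with 𝔭₁ ≠ 𝔭₂

Since -269 ≢ 1 mod 4, the ring of integers is ℤ[√-269] with discriminant 4·(-269) = -1076.
Since gcd(433, -1076) = 1 the prime 433 does not ramify.
Compute (-269/433) via Euler: 164^((433-1)/2) mod 433 = 1, so (-269/433) = 1.
Legendre symbol 1 ⇒ 433 is split.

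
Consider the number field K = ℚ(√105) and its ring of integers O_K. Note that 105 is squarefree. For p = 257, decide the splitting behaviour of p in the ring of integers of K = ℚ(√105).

inert

d = 105 ≡ 1 (mod 4), so O_K = ℤ[(1+√105)/2] and disc(K) = d = 105.
257 ∤ 105, so 257 is unramified.
(105/257) = 105^128 mod 257 = 256, giving Legendre symbol -1.
Legendre symbol -1 ⇒ 257 is inert.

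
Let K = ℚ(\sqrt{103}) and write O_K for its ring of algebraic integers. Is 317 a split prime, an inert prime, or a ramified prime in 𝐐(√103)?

103 mod 4 = 3, hence disc K = 4·103 = 412 and O_K = ℤ[√103].
Since gcd(317, 412) = 1 the prime 317 does not ramify.
(103/317) = 103^158 mod 317 = 1, giving Legendre symbol 1.
(103/317) = 1, so 317 splits.

split — (317) = 𝔭₁𝔭₂ with 𝔭₁ ≠ 𝔭₂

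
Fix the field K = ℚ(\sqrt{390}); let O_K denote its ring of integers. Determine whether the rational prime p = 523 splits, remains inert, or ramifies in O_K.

remains prime (inert)

Since 390 ≢ 1 mod 4, the ring of integers is ℤ[√390] with discriminant 4·390 = 1560.
disc(K) = 1560 is not divisible by 523; 523 is unramified.
(390/523) = 390^261 mod 523 = 522, giving Legendre symbol -1.
(390/523) = -1, so 523 is inert.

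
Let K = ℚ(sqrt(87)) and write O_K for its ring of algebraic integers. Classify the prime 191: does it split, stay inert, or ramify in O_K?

87 mod 4 = 3, hence disc K = 4·87 = 348 and O_K = ℤ[√87].
disc(K) = 348 is not divisible by 191; 191 is unramified.
Compute (87/191) via Euler: 87^((191-1)/2) mod 191 = 190, so (87/191) = -1.
Legendre symbol -1 ⇒ 191 is inert.

p is inert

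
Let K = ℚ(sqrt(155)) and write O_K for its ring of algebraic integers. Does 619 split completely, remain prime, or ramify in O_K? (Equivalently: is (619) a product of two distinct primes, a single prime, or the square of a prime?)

619 splits in O_K

155 mod 4 = 3, hence disc K = 4·155 = 620 and O_K = ℤ[√155].
disc(K) = 620 is not divisible by 619; 619 is unramified.
Euler's criterion: 155^309 mod 619 = 1. Thus (155|619) = 1.
d is a quadratic residue mod p, hence 619 splits in O_K.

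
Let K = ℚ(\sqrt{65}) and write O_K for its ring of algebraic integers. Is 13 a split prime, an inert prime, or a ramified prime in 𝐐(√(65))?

65 mod 4 = 1, hence disc K = 65 and O_K = ℤ[(1+√65)/2].
Ramification test: 13 | 65. The prime 13 ramifies in K.

ramified — (13) = 𝔭²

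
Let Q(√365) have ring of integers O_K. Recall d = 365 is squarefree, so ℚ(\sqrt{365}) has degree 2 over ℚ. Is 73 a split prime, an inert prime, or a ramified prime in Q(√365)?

p ramifies

365 mod 4 = 1, hence disc K = 365 and O_K = ℤ[(1+√365)/2].
Ramification test: 73 | 365. The prime 73 ramifies in K.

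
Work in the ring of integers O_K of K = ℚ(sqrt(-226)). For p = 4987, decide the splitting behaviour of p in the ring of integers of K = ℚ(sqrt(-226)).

split

d = -226 ≡ 2 (mod 4), so O_K = ℤ[√-226] and disc(K) = 4d = -904.
Since gcd(4987, -904) = 1 the prime 4987 does not ramify.
Euler's criterion: (-226)^2493 mod 4987 = 1. Thus (-226|4987) = 1.
(-226/4987) = 1, so 4987 splits.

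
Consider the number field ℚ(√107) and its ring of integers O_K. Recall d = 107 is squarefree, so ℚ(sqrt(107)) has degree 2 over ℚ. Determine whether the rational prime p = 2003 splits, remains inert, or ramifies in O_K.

107 mod 4 = 3, hence disc K = 4·107 = 428 and O_K = ℤ[√107].
disc(K) = 428 is not divisible by 2003; 2003 is unramified.
Euler's criterion: 107^1001 mod 2003 = 1. Thus (107|2003) = 1.
d is a quadratic residue mod p, hence 2003 splits in O_K.

2003 splits in O_K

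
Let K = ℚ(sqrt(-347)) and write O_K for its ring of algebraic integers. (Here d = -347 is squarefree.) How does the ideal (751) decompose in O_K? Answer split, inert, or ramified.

d = -347 ≡ 1 (mod 4), so O_K = ℤ[(1+√-347)/2] and disc(K) = d = -347.
disc(K) = -347 is not divisible by 751; 751 is unramified.
Euler's criterion: (-347)^375 mod 751 = 750. Thus (-347|751) = -1.
Legendre symbol -1 ⇒ 751 is inert.

751 remains inert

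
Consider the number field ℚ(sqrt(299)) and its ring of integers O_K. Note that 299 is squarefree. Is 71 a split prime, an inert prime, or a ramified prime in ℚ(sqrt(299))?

299 mod 4 = 3, hence disc K = 4·299 = 1196 and O_K = ℤ[√299].
disc(K) = 1196 is not divisible by 71; 71 is unramified.
Compute (299/71) via Euler: 15^((71-1)/2) mod 71 = 1, so (299/71) = 1.
Legendre symbol 1 ⇒ 71 is split.

splits completely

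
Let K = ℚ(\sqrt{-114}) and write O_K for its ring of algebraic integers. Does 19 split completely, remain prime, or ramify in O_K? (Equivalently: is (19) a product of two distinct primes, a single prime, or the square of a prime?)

ramified — (19) = 𝔭²

Since -114 ≢ 1 mod 4, the ring of integers is ℤ[√-114] with discriminant 4·(-114) = -456.
disc(K) = -456 = 19·(-24), so p = 19 is ramified.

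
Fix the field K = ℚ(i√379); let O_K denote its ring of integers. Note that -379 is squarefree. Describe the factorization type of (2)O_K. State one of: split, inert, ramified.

Since -379 ≡ 1 mod 4, the ring of integers is ℤ[(1+√-379)/2] with discriminant -379.
2 ∤ -379, so 2 is unramified.
For p = 2 with d ≡ 1 (mod 4): d mod 8 = 5, so 2 is inert.

remains prime (inert)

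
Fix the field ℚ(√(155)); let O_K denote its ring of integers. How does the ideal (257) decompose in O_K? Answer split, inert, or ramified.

inert — (257) stays prime in O_K

d = 155 ≡ 3 (mod 4), so O_K = ℤ[√155] and disc(K) = 4d = 620.
257 ∤ 620, so 257 is unramified.
Compute (155/257) via Euler: 155^((257-1)/2) mod 257 = 256, so (155/257) = -1.
(155/257) = -1, so 257 is inert.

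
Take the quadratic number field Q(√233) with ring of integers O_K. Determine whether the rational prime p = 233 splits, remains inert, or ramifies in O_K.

233 is ramified

233 mod 4 = 1, hence disc K = 233 and O_K = ℤ[(1+√233)/2].
Ramification test: 233 | 233. The prime 233 ramifies in K.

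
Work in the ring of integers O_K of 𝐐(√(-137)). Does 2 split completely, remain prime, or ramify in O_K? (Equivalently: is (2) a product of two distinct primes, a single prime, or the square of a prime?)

d = -137 ≡ 3 (mod 4), so O_K = ℤ[√-137] and disc(K) = 4d = -548.
Ramification test: 2 | -548. The prime 2 ramifies in K.

2 is ramified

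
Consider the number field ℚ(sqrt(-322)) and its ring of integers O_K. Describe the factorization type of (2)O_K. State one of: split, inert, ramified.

d = -322 ≡ 2 (mod 4), so O_K = ℤ[√-322] and disc(K) = 4d = -1288.
2 divides disc(K) = -1288, so 2 ramifies.

p ramifies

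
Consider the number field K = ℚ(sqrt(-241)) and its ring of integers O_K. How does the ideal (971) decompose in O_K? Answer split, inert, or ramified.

p splits

d = -241 ≡ 3 (mod 4), so O_K = ℤ[√-241] and disc(K) = 4d = -964.
971 ∤ -964, so 971 is unramified.
Compute (-241/971) via Euler: 730^((971-1)/2) mod 971 = 1, so (-241/971) = 1.
d is a quadratic residue mod p, hence 971 splits in O_K.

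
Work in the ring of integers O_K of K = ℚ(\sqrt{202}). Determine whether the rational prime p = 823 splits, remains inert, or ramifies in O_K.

Since 202 ≢ 1 mod 4, the ring of integers is ℤ[√202] with discriminant 4·202 = 808.
Since gcd(823, 808) = 1 the prime 823 does not ramify.
Compute (202/823) via Euler: 202^((823-1)/2) mod 823 = 822, so (202/823) = -1.
Legendre symbol -1 ⇒ 823 is inert.

p is inert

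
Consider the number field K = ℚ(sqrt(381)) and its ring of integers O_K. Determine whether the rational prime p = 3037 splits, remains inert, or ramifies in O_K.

381 mod 4 = 1, hence disc K = 381 and O_K = ℤ[(1+√381)/2].
3037 ∤ 381, so 3037 is unramified.
Compute (381/3037) via Euler: 381^((3037-1)/2) mod 3037 = 3036, so (381/3037) = -1.
d is a non-residue mod p, hence 3037 remains inert in O_K.

p is inert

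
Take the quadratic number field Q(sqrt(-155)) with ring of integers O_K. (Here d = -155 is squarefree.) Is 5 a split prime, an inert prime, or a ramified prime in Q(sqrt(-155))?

ramified

d = -155 ≡ 1 (mod 4), so O_K = ℤ[(1+√-155)/2] and disc(K) = d = -155.
5 divides disc(K) = -155, so 5 ramifies.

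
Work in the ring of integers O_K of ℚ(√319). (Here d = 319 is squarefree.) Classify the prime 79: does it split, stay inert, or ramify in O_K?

319 mod 4 = 3, hence disc K = 4·319 = 1276 and O_K = ℤ[√319].
disc(K) = 1276 is not divisible by 79; 79 is unramified.
(319/79) = 3^39 mod 79 = 78, giving Legendre symbol -1.
d is a non-residue mod p, hence 79 remains inert in O_K.

remains prime (inert)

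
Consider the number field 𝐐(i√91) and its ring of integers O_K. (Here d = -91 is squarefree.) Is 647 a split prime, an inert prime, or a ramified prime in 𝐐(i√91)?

d = -91 ≡ 1 (mod 4), so O_K = ℤ[(1+√-91)/2] and disc(K) = d = -91.
647 ∤ -91, so 647 is unramified.
(-91/647) = 556^323 mod 647 = 646, giving Legendre symbol -1.
Legendre symbol -1 ⇒ 647 is inert.

remains prime (inert)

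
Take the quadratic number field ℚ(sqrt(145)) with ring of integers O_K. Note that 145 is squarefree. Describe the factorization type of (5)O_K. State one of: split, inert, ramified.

d = 145 ≡ 1 (mod 4), so O_K = ℤ[(1+√145)/2] and disc(K) = d = 145.
Ramification test: 5 | 145. The prime 5 ramifies in K.

ramified — (5) = 𝔭²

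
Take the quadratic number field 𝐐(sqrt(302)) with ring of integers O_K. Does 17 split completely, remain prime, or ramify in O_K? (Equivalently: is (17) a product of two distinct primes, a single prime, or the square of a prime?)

split

d = 302 ≡ 2 (mod 4), so O_K = ℤ[√302] and disc(K) = 4d = 1208.
Since gcd(17, 1208) = 1 the prime 17 does not ramify.
Legendre symbol by Euler's criterion: (302/17) ≡ 302^8 ≡ 1 (mod 17), i.e. (302/17) = 1.
Legendre symbol 1 ⇒ 17 is split.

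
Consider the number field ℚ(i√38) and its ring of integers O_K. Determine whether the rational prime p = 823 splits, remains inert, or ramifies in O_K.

split — (823) = 𝔭₁𝔭₂ with 𝔭₁ ≠ 𝔭₂

d = -38 ≡ 2 (mod 4), so O_K = ℤ[√-38] and disc(K) = 4d = -152.
823 ∤ -152, so 823 is unramified.
Legendre symbol by Euler's criterion: (-38/823) ≡ (-38)^411 ≡ 1 (mod 823), i.e. (-38/823) = 1.
Legendre symbol 1 ⇒ 823 is split.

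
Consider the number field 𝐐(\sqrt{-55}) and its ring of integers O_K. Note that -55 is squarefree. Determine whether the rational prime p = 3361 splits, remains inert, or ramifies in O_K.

inert — (3361) stays prime in O_K

Since -55 ≡ 1 mod 4, the ring of integers is ℤ[(1+√-55)/2] with discriminant -55.
disc(K) = -55 is not divisible by 3361; 3361 is unramified.
Euler's criterion: (-55)^1680 mod 3361 = 3360. Thus (-55|3361) = -1.
Legendre symbol -1 ⇒ 3361 is inert.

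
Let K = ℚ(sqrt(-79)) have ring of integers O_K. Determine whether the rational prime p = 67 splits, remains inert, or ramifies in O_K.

67 splits in O_K

-79 mod 4 = 1, hence disc K = -79 and O_K = ℤ[(1+√-79)/2].
disc(K) = -79 is not divisible by 67; 67 is unramified.
(-79/67) = 55^33 mod 67 = 1, giving Legendre symbol 1.
(-79/67) = 1, so 67 splits.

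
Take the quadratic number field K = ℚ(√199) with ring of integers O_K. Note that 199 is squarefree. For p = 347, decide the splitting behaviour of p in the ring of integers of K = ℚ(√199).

199 mod 4 = 3, hence disc K = 4·199 = 796 and O_K = ℤ[√199].
disc(K) = 796 is not divisible by 347; 347 is unramified.
Compute (199/347) via Euler: 199^((347-1)/2) mod 347 = 1, so (199/347) = 1.
d is a quadratic residue mod p, hence 347 splits in O_K.

347 splits in O_K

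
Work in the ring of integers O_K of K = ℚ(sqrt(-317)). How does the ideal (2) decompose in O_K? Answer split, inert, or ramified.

Since -317 ≢ 1 mod 4, the ring of integers is ℤ[√-317] with discriminant 4·(-317) = -1268.
disc(K) = -1268 = 2·(-634), so p = 2 is ramified.

p ramifies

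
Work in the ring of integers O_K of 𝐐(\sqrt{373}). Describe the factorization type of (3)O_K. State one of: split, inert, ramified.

Since 373 ≡ 1 mod 4, the ring of integers is ℤ[(1+√373)/2] with discriminant 373.
3 ∤ 373, so 3 is unramified.
Euler's criterion: 373^1 mod 3 = 1. Thus (373|3) = 1.
d is a quadratic residue mod p, hence 3 splits in O_K.

3 splits in O_K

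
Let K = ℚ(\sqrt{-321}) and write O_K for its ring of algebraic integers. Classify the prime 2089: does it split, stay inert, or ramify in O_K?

split

Since -321 ≢ 1 mod 4, the ring of integers is ℤ[√-321] with discriminant 4·(-321) = -1284.
Since gcd(2089, -1284) = 1 the prime 2089 does not ramify.
Euler's criterion: (-321)^1044 mod 2089 = 1. Thus (-321|2089) = 1.
Legendre symbol 1 ⇒ 2089 is split.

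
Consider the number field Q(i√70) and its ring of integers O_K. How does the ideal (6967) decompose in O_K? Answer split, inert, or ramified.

-70 mod 4 = 2, hence disc K = 4·(-70) = -280 and O_K = ℤ[√-70].
Since gcd(6967, -280) = 1 the prime 6967 does not ramify.
Euler's criterion: (-70)^3483 mod 6967 = 6966. Thus (-70|6967) = -1.
Legendre symbol -1 ⇒ 6967 is inert.

p is inert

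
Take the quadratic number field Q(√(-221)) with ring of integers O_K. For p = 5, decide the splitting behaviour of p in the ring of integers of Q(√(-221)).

5 splits in O_K

-221 mod 4 = 3, hence disc K = 4·(-221) = -884 and O_K = ℤ[√-221].
5 ∤ -884, so 5 is unramified.
Legendre symbol by Euler's criterion: (-221/5) ≡ (-221)^2 ≡ 1 (mod 5), i.e. (-221/5) = 1.
(-221/5) = 1, so 5 splits.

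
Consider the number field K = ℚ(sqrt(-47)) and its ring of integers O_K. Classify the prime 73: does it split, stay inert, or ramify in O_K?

73 remains inert

d = -47 ≡ 1 (mod 4), so O_K = ℤ[(1+√-47)/2] and disc(K) = d = -47.
disc(K) = -47 is not divisible by 73; 73 is unramified.
(-47/73) = 26^36 mod 73 = 72, giving Legendre symbol -1.
(-47/73) = -1, so 73 is inert.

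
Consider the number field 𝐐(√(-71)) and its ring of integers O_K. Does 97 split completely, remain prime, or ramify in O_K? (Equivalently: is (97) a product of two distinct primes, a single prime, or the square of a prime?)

inert

Since -71 ≡ 1 mod 4, the ring of integers is ℤ[(1+√-71)/2] with discriminant -71.
disc(K) = -71 is not divisible by 97; 97 is unramified.
Euler's criterion: (-71)^48 mod 97 = 96. Thus (-71|97) = -1.
(-71/97) = -1, so 97 is inert.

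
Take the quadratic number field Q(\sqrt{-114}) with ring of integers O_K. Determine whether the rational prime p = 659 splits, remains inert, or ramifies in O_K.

d = -114 ≡ 2 (mod 4), so O_K = ℤ[√-114] and disc(K) = 4d = -456.
659 ∤ -456, so 659 is unramified.
Compute (-114/659) via Euler: 545^((659-1)/2) mod 659 = 1, so (-114/659) = 1.
Legendre symbol 1 ⇒ 659 is split.

splits completely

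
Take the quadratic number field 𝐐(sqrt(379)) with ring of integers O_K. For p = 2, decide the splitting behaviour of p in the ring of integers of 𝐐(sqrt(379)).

d = 379 ≡ 3 (mod 4), so O_K = ℤ[√379] and disc(K) = 4d = 1516.
2 divides disc(K) = 1516, so 2 ramifies.

ramified — (2) = 𝔭²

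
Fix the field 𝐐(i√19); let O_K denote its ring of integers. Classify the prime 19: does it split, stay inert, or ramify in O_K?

ramified

-19 mod 4 = 1, hence disc K = -19 and O_K = ℤ[(1+√-19)/2].
Ramification test: 19 | -19. The prime 19 ramifies in K.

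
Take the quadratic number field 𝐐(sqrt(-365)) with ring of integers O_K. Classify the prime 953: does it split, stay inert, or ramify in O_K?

remains prime (inert)

Since -365 ≢ 1 mod 4, the ring of integers is ℤ[√-365] with discriminant 4·(-365) = -1460.
disc(K) = -1460 is not divisible by 953; 953 is unramified.
Compute (-365/953) via Euler: 588^((953-1)/2) mod 953 = 952, so (-365/953) = -1.
Legendre symbol -1 ⇒ 953 is inert.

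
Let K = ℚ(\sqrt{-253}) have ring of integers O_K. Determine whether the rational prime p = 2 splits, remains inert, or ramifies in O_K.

Since -253 ≢ 1 mod 4, the ring of integers is ℤ[√-253] with discriminant 4·(-253) = -1012.
2 divides disc(K) = -1012, so 2 ramifies.

2 is ramified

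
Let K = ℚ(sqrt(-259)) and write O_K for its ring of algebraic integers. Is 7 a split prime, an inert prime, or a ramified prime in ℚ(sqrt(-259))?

d = -259 ≡ 1 (mod 4), so O_K = ℤ[(1+√-259)/2] and disc(K) = d = -259.
7 divides disc(K) = -259, so 7 ramifies.

ramified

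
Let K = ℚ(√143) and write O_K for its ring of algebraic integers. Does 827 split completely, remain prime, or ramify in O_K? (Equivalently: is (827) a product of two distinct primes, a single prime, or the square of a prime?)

Since 143 ≢ 1 mod 4, the ring of integers is ℤ[√143] with discriminant 4·143 = 572.
Since gcd(827, 572) = 1 the prime 827 does not ramify.
Euler's criterion: 143^413 mod 827 = 826. Thus (143|827) = -1.
(143/827) = -1, so 827 is inert.

remains prime (inert)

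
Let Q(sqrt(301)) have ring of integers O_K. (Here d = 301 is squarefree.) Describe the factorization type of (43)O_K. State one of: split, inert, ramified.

301 mod 4 = 1, hence disc K = 301 and O_K = ℤ[(1+√301)/2].
disc(K) = 301 = 43·7, so p = 43 is ramified.

ramified — (43) = 𝔭²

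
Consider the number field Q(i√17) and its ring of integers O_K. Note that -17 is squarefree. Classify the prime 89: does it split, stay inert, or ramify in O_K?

-17 mod 4 = 3, hence disc K = 4·(-17) = -68 and O_K = ℤ[√-17].
disc(K) = -68 is not divisible by 89; 89 is unramified.
Euler's criterion: (-17)^44 mod 89 = 1. Thus (-17|89) = 1.
Legendre symbol 1 ⇒ 89 is split.

p splits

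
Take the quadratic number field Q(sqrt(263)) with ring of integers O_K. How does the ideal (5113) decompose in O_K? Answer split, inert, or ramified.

inert

d = 263 ≡ 3 (mod 4), so O_K = ℤ[√263] and disc(K) = 4d = 1052.
disc(K) = 1052 is not divisible by 5113; 5113 is unramified.
Compute (263/5113) via Euler: 263^((5113-1)/2) mod 5113 = 5112, so (263/5113) = -1.
d is a non-residue mod p, hence 5113 remains inert in O_K.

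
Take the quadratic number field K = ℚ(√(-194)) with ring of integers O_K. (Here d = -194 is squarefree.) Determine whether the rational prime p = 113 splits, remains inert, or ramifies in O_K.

113 splits in O_K

Since -194 ≢ 1 mod 4, the ring of integers is ℤ[√-194] with discriminant 4·(-194) = -776.
113 ∤ -776, so 113 is unramified.
Euler's criterion: (-194)^56 mod 113 = 1. Thus (-194|113) = 1.
Legendre symbol 1 ⇒ 113 is split.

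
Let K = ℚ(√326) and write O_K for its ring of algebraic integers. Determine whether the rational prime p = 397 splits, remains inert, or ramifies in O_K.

Since 326 ≢ 1 mod 4, the ring of integers is ℤ[√326] with discriminant 4·326 = 1304.
397 ∤ 1304, so 397 is unramified.
Legendre symbol by Euler's criterion: (326/397) ≡ 326^198 ≡ 396 (mod 397), i.e. (326/397) = -1.
d is a non-residue mod p, hence 397 remains inert in O_K.

p is inert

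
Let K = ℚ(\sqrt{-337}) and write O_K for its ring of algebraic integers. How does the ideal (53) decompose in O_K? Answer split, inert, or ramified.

p is inert

-337 mod 4 = 3, hence disc K = 4·(-337) = -1348 and O_K = ℤ[√-337].
Since gcd(53, -1348) = 1 the prime 53 does not ramify.
(-337/53) = 34^26 mod 53 = 52, giving Legendre symbol -1.
d is a non-residue mod p, hence 53 remains inert in O_K.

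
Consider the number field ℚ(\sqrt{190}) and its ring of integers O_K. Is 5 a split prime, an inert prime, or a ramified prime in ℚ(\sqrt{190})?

5 is ramified

190 mod 4 = 2, hence disc K = 4·190 = 760 and O_K = ℤ[√190].
5 divides disc(K) = 760, so 5 ramifies.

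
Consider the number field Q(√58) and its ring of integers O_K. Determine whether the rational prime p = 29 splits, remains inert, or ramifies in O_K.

d = 58 ≡ 2 (mod 4), so O_K = ℤ[√58] and disc(K) = 4d = 232.
disc(K) = 232 = 29·8, so p = 29 is ramified.

29 is ramified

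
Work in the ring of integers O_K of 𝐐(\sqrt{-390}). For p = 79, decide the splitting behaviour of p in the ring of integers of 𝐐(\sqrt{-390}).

split — (79) = 𝔭₁𝔭₂ with 𝔭₁ ≠ 𝔭₂

Since -390 ≢ 1 mod 4, the ring of integers is ℤ[√-390] with discriminant 4·(-390) = -1560.
79 ∤ -1560, so 79 is unramified.
(-390/79) = 5^39 mod 79 = 1, giving Legendre symbol 1.
d is a quadratic residue mod p, hence 79 splits in O_K.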